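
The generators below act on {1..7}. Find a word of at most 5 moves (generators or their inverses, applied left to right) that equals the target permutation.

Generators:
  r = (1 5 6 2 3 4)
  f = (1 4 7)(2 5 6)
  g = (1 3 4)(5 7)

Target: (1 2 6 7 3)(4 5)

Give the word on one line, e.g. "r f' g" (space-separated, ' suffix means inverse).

  after r': (1 4 3 2 6 5)
  after r': (1 3 6)(2 5 4)
  after f': (1 3 5)(4 6 7)
  after r': (1 2 6 7 3)(4 5)

r' r' f' r'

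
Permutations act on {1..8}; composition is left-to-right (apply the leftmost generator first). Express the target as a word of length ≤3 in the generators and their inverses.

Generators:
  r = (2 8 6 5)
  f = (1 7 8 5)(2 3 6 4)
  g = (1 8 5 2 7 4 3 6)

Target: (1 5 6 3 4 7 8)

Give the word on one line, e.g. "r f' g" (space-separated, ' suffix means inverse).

g' r

  after g': (1 6 3 4 7 2 5 8)
  after r: (1 5 6 3 4 7 8)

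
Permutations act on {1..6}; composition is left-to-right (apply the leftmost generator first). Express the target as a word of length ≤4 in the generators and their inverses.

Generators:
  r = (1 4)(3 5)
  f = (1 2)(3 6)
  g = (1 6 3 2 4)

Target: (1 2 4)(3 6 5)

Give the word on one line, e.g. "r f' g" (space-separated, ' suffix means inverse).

  after f': (1 2)(3 6)
  after r': (1 2 4)(3 6 5)

f' r'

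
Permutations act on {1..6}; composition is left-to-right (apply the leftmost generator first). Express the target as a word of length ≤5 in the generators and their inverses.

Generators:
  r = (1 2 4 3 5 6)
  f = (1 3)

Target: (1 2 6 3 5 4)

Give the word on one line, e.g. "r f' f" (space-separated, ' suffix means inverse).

f r' f f r'

  after f: (1 3)
  after r': (1 4 2)(3 6 5)
  after f: (1 4 2 3 6 5)
  after f: (1 4 2)(3 6 5)
  after r': (1 2 6 3 5 4)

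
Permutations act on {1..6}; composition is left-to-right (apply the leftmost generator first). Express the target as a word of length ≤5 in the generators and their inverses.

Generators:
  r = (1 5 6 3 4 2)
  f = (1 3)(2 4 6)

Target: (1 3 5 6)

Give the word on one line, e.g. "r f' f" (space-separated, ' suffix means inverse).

  after r': (1 2 4 3 6 5)
  after f: (1 4)(2 6 5 3)
  after r: (1 2 3)(4 5)
  after r: (2 4 6 3 5)
  after f': (1 3 5 6)

r' f r r f'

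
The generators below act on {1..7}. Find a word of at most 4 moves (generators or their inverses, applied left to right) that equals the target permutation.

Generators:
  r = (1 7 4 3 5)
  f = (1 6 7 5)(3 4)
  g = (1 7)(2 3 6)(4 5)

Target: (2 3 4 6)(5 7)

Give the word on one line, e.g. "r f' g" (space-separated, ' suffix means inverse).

  after r: (1 7 4 3 5)
  after g: (2 3 4 6)(5 7)

r g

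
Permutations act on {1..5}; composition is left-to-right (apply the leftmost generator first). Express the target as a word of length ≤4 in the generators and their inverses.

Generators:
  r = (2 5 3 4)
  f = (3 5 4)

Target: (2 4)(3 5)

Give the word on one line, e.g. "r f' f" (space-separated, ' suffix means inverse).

f r r f'

  after f: (3 5 4)
  after r: (2 5)
  after r: (2 3 4)
  after f': (2 4)(3 5)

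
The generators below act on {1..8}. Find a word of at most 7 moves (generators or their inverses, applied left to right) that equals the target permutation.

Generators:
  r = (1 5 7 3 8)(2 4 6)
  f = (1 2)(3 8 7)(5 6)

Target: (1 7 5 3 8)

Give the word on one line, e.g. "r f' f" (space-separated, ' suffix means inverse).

f f r' r' r'

  after f: (1 2)(3 8 7)(5 6)
  after f: (3 7 8)
  after r': (1 8 7 3 5)(2 6 4)
  after r': (1 3)(2 4 6)(5 8)
  after r': (1 7 5 3 8)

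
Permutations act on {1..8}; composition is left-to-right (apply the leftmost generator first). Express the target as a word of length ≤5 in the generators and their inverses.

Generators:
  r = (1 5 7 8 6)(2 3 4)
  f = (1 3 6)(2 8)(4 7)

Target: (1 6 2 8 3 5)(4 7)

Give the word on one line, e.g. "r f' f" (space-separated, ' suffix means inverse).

r f r' f f

  after r: (1 5 7 8 6)(2 3 4)
  after f: (1 5 4 8)(2 6 3 7)
  after r': (2 8 6)(3 5)(4 7)
  after f: (1 3 5 6 8)
  after f: (1 6 2 8 3 5)(4 7)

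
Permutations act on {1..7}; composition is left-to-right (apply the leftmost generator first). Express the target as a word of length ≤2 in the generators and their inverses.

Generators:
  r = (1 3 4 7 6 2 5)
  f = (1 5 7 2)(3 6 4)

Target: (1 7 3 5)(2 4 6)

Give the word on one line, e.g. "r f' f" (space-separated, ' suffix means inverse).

r' f

  after r': (1 5 2 6 7 4 3)
  after f: (1 7 3 5)(2 4 6)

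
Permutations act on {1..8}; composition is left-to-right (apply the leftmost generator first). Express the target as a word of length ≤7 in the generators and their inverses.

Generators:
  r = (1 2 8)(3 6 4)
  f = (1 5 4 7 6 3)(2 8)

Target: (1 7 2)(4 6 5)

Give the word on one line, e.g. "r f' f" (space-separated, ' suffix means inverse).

f f f r' r'

  after f: (1 5 4 7 6 3)(2 8)
  after f: (1 4 6)(3 5 7)
  after f: (1 7)(2 8)(3 4)(5 6)
  after r': (1 7 8)(3 6 5)
  after r': (1 7 2)(4 6 5)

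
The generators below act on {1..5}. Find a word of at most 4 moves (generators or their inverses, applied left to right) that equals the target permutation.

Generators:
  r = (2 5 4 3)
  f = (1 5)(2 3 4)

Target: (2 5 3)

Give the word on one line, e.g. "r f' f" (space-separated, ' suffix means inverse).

f' f' r r

  after f': (1 5)(2 4 3)
  after f': (2 3 4)
  after r: (4 5)
  after r: (2 5 3)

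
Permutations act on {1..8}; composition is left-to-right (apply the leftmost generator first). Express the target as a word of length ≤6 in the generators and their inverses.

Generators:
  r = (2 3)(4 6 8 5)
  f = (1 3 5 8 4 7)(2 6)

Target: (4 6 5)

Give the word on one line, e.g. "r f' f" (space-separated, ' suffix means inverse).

  after r: (2 3)(4 6 8 5)
  after f: (1 3 6 4 2 5 7)
  after r: (1 2 4 3 8 5 7)
  after r: (1 3 5 7)(2 6 8 4)
  after f': (4 6 5)

r f r r f'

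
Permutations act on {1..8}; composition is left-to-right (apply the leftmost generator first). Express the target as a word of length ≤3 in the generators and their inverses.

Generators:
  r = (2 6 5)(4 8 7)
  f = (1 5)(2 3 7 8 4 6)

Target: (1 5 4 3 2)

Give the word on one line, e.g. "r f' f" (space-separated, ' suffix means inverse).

  after r': (2 5 6)(4 7 8)
  after f': (1 5 4 3 2)

r' f'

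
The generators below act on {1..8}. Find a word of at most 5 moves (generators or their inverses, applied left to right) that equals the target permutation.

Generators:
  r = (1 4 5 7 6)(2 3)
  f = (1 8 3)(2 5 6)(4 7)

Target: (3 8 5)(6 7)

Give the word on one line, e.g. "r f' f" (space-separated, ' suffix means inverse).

  after r': (1 6 7 5 4)(2 3)
  after f': (1 5 7 2 8)(3 6 4)
  after r: (1 7 3)(2 8 4)(5 6)
  after f: (1 4 5 2 3 8 7)
  after r': (3 8 5)(6 7)

r' f' r f r'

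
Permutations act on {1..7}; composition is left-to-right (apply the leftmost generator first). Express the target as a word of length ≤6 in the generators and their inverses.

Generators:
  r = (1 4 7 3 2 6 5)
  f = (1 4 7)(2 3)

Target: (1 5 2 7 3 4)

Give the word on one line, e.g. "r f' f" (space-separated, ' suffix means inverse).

  after r': (1 5 6 2 3 7 4)
  after r': (1 6 3 4 5 2 7)
  after f': (1 6 2 4 5 3)
  after r: (1 5 2 7 3 4)

r' r' f' r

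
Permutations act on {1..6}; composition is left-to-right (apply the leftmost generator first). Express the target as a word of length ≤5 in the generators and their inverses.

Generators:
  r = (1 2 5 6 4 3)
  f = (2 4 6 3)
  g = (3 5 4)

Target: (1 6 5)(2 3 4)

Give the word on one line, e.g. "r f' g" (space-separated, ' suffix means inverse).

  after f': (2 3 6 4)
  after r': (1 3 5 2 4)
  after r': (1 4 3 2 6 5)
  after f: (1 6 5)(2 3 4)

f' r' r' f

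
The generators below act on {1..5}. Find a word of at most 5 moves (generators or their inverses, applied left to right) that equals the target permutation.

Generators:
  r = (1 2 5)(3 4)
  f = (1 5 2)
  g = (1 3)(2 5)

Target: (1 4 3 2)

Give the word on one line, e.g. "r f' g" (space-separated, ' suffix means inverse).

g' r' g g f

  after g': (1 3)(2 5)
  after r': (1 4 3 5)
  after g: (1 4)(2 5 3)
  after g: (1 4 3 5)
  after f: (1 4 3 2)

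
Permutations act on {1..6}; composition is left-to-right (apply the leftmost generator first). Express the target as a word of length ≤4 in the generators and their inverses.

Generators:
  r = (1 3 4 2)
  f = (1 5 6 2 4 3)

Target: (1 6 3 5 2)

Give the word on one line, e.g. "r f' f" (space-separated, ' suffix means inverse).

f' r f' f'

  after f': (1 3 4 2 6 5)
  after r: (1 4)(2 6 5 3)
  after f': (1 2 5 4 3 6)
  after f': (1 6 3 5 2)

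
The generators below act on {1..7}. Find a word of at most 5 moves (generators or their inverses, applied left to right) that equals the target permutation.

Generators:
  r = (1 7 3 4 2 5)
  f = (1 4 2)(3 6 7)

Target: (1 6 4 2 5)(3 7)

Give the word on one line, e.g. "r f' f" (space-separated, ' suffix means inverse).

f r' f

  after f: (1 4 2)(3 6 7)
  after r': (1 3 6)(2 5)
  after f: (1 6 4 2 5)(3 7)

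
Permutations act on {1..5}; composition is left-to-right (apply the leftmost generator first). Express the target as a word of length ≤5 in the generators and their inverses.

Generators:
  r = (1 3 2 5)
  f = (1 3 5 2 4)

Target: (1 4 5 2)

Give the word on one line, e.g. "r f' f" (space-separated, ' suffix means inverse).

r' f' r' f' r'

  after r': (1 5 2 3)
  after f': (1 3 4 2)
  after r': (2 5)(3 4)
  after f': (1 4)(2 3)
  after r': (1 4 5 2)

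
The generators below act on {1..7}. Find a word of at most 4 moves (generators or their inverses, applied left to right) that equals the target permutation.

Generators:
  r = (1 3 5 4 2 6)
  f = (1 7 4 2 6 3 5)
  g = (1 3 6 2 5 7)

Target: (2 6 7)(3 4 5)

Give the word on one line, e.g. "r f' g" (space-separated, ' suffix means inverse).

  after f: (1 7 4 2 6 3 5)
  after r: (1 7 2)(3 4 6 5)
  after r: (1 7 6 4)(2 3)
  after f': (2 6 7)(3 4 5)

f r r f'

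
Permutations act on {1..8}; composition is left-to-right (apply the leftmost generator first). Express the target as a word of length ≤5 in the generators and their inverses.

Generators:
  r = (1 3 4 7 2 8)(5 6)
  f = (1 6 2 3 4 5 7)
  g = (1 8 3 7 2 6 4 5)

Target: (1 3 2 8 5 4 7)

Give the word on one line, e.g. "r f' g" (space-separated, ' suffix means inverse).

  after g': (1 5 4 6 2 7 3 8)
  after r: (1 6 8 3)(4 5 7)
  after r: (1 5 2 8 4 6)
  after g': (1 4 2)(3 8 6 5 7)
  after r': (1 3 2 8 5 4 7)

g' r r g' r'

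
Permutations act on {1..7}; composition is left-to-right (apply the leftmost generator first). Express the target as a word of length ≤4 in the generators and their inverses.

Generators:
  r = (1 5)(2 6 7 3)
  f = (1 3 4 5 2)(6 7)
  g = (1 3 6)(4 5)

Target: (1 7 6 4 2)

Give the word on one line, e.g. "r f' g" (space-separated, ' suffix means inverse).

g' f

  after g': (1 6 3)(4 5)
  after f: (1 7 6 4 2)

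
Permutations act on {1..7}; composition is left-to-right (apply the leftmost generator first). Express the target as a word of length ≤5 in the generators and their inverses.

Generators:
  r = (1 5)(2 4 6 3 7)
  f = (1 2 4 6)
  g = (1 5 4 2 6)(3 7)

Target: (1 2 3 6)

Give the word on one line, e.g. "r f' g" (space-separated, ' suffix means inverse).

r' g f'

  after r': (1 5)(2 7 3 6 4)
  after g: (1 4 6 2 3)
  after f': (1 2 3 6)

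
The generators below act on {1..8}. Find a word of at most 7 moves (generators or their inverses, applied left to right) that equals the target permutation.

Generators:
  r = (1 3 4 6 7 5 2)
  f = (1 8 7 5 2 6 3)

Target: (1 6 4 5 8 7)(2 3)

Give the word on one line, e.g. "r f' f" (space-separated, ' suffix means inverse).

f f r f' r'

  after f: (1 8 7 5 2 6 3)
  after f: (1 7 2 3 8 5 6)
  after r: (1 5 7)(2 4 6 3 8)
  after f': (1 7 3)(2 4)(5 8)
  after r': (1 6 4 5 8 7)(2 3)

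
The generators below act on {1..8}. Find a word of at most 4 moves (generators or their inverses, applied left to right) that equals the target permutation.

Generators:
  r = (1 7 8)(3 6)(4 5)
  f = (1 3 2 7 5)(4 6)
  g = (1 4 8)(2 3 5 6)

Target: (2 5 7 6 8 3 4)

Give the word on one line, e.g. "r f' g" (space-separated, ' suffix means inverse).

  after r: (1 7 8)(3 6)(4 5)
  after r: (1 8 7)
  after f': (1 8 2 3)(4 6)(5 7)
  after g: (2 5 7 6 8 3 4)

r r f' g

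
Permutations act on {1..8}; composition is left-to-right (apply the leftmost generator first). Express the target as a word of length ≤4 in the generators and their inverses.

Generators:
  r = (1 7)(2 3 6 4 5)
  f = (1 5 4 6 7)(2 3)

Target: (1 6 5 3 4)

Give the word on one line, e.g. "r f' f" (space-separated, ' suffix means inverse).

r f'

  after r: (1 7)(2 3 6 4 5)
  after f': (1 6 5 3 4)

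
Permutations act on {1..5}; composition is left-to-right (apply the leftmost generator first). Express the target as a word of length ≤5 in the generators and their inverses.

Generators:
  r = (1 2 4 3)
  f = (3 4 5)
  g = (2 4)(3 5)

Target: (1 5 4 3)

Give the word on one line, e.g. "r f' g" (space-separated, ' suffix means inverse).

  after r: (1 2 4 3)
  after g: (1 4 5 3)
  after f: (1 5 4 3)

r g f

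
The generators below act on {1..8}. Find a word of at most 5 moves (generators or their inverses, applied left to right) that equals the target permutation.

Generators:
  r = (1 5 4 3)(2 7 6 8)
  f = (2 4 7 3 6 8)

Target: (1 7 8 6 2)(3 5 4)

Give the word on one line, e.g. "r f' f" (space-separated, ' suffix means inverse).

r' f f r r

  after r': (1 3 4 5)(2 8 6 7)
  after f: (1 6 3 7 4 5)
  after f: (1 8 2 4 5)
  after r: (1 2 3)(6 8 7)
  after r: (1 7 8 6 2)(3 5 4)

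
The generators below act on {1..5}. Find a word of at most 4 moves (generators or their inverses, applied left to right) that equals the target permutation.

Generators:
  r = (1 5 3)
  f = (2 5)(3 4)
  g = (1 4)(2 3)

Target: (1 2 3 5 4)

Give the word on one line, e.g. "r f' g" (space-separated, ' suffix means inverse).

  after r': (1 3 5)
  after g: (1 2 3 5 4)

r' g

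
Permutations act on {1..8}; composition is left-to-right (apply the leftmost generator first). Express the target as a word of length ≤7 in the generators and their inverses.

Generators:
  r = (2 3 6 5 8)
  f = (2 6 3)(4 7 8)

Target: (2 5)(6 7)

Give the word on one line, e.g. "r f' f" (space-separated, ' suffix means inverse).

  after r': (2 8 5 6 3)
  after f: (2 4 7 8 5 3 6)
  after r': (2 4 7 5)(6 8)
  after f': (2 8)(3 6 7 5)
  after r': (2 5)(6 7)

r' f r' f' r'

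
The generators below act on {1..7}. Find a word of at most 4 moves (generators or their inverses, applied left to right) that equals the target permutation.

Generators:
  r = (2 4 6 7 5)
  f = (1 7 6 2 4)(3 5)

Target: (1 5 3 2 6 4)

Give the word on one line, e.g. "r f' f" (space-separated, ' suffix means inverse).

  after f: (1 7 6 2 4)(3 5)
  after r: (1 5 3 2 6 4)

f r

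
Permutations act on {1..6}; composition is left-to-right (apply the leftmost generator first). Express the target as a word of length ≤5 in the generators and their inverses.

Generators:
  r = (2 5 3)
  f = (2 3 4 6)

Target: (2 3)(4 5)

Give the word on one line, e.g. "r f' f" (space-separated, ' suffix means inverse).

r f' r r f

  after r: (2 5 3)
  after f': (2 5)(3 6 4)
  after r: (2 3 6 4)
  after r: (3 6 4 5)
  after f: (2 3)(4 5)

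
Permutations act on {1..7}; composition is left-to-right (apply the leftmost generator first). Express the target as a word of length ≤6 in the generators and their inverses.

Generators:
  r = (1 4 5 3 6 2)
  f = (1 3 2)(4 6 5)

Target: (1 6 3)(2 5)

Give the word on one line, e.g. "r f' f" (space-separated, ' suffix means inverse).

r' r' f' r f'

  after r': (1 2 6 3 5 4)
  after r': (1 6 5)(2 3 4)
  after f': (1 4 3 5 2)
  after r: (1 5)(2 4 6)
  after f': (1 6 3)(2 5)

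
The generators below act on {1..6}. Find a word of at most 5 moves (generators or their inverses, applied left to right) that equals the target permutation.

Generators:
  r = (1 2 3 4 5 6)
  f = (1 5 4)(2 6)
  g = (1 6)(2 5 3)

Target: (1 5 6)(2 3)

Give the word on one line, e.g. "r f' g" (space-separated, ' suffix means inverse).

  after f': (1 4 5)(2 6)
  after r: (1 5 2)(3 4 6)
  after g: (1 3 4)(2 6)
  after f': (1 3 5)
  after g': (1 5 6)(2 3)

f' r g f' g'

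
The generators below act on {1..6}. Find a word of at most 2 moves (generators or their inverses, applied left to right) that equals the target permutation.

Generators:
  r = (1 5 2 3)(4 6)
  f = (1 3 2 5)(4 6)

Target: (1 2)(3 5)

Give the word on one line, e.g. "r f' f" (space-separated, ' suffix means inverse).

f f

  after f: (1 3 2 5)(4 6)
  after f: (1 2)(3 5)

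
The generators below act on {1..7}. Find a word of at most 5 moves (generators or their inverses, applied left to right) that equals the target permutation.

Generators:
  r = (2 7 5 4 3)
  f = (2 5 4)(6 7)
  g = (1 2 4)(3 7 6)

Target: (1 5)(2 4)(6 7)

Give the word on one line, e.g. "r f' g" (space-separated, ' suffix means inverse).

g' f' g'

  after g': (1 4 2)(3 6 7)
  after f': (1 5 2)(3 7)
  after g': (1 5)(2 4)(6 7)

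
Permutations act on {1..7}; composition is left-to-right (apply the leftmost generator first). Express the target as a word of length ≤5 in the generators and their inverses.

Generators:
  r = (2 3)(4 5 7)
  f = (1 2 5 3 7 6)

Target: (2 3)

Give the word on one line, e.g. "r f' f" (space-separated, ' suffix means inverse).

r r r

  after r: (2 3)(4 5 7)
  after r: (4 7 5)
  after r: (2 3)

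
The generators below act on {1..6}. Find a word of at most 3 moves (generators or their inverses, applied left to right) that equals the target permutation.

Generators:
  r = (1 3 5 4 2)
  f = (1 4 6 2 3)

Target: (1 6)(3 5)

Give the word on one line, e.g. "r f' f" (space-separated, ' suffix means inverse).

  after r: (1 3 5 4 2)
  after f': (1 2 3 5)(4 6)
  after f': (1 6)(3 5)

r f' f'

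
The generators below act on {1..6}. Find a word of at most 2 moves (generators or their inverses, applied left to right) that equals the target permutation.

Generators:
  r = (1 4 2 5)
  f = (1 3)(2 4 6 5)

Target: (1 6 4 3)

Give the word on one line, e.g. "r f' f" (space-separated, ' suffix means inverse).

  after r': (1 5 2 4)
  after f': (1 6 4 3)

r' f'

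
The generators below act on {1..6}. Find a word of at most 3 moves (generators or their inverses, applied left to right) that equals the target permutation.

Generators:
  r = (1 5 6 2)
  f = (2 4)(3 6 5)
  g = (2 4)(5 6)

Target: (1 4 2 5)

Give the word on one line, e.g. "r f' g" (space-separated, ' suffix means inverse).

  after r': (1 2 6 5)
  after g': (1 4 2 5)

r' g'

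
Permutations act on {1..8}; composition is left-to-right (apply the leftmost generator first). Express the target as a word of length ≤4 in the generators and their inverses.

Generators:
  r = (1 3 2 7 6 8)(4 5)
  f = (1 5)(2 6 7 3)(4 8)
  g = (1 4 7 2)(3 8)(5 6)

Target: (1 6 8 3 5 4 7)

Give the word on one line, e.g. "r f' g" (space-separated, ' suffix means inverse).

g' r f'

  after g': (1 2 7 4)(3 8)(5 6)
  after r: (1 7 5 8 2 6 4 3)
  after f': (1 6 8 3 5 4 7)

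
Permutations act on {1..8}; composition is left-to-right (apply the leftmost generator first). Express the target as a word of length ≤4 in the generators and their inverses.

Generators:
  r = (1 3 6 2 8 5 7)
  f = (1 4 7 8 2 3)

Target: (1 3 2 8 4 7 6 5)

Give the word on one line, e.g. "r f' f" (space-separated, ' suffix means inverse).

  after r: (1 3 6 2 8 5 7)
  after r: (1 6 8 7 3 2 5)
  after r: (1 2 7 6 5 3 8)
  after f: (1 3 2 8 4 7 6 5)

r r r f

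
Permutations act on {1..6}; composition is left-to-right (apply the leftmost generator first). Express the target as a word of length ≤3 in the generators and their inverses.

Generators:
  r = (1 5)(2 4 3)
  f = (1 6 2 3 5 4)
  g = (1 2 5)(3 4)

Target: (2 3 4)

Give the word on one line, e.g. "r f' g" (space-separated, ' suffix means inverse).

  after r: (1 5)(2 4 3)
  after r: (2 3 4)

r r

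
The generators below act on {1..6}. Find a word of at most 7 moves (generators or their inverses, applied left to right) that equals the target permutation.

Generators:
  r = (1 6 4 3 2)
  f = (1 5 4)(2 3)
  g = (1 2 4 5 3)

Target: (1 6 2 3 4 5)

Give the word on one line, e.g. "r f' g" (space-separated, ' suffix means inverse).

f g g r g'

  after f: (1 5 4)(2 3)
  after g: (1 3 4 2)
  after g: (3 5)
  after r: (1 6 4 3 5 2)
  after g': (1 6 2 3 4 5)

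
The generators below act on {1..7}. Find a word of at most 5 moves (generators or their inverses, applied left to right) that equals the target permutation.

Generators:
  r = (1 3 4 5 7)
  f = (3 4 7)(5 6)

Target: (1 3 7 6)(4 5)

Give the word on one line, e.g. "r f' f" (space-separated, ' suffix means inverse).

  after f': (3 7 4)(5 6)
  after r: (1 3)(5 6 7)
  after f: (1 4 7 6 3)
  after r': (1 3 7 6)(4 5)

f' r f r'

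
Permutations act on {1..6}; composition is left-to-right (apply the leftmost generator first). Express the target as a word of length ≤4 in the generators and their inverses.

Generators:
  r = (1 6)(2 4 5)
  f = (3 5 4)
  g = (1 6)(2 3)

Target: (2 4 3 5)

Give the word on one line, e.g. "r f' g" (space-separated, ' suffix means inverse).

  after r': (1 6)(2 5 4)
  after g': (2 5 4 3)
  after r: (1 6)(3 4)
  after r: (2 4 3 5)

r' g' r r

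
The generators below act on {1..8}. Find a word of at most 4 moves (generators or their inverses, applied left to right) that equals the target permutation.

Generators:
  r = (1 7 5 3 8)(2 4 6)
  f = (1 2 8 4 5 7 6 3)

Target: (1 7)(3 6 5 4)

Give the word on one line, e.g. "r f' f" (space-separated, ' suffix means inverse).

  after f: (1 2 8 4 5 7 6 3)
  after f: (1 8 5 6)(2 4 7 3)
  after r: (2 6 7 8 3 4 5)
  after r: (1 7)(3 6 5 4)

f f r r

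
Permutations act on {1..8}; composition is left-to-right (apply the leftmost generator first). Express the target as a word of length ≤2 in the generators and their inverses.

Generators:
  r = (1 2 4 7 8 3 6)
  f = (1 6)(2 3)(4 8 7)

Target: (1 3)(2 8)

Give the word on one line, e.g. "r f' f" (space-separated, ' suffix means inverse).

f' r'

  after f': (1 6)(2 3)(4 7 8)
  after r': (1 3)(2 8)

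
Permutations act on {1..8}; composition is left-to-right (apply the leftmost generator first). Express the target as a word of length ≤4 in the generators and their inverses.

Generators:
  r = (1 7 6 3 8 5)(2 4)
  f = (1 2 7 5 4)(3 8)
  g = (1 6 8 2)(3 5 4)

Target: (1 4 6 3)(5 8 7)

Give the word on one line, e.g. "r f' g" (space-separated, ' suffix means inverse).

  after f: (1 2 7 5 4)(3 8)
  after g: (2 7 4 6 8 5 3)
  after f': (1 4 6 3)(5 8 7)

f g f'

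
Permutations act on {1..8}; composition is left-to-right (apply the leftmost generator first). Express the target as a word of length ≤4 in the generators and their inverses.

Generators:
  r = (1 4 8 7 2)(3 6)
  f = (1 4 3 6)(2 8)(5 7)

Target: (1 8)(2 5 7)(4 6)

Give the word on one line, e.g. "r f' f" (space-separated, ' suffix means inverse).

r' f f f

  after r': (1 2 7 8 4)(3 6)
  after f: (1 8 3)(2 5 7)
  after f: (1 2 7 8 6)(3 4)
  after f: (1 8)(2 5 7)(4 6)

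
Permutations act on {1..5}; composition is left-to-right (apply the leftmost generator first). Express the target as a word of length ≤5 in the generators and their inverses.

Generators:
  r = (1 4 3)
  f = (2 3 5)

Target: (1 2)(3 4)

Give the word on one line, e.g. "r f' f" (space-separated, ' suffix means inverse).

f r' f' r'

  after f: (2 3 5)
  after r': (1 3 5 2 4)
  after f': (1 2 4)
  after r': (1 2)(3 4)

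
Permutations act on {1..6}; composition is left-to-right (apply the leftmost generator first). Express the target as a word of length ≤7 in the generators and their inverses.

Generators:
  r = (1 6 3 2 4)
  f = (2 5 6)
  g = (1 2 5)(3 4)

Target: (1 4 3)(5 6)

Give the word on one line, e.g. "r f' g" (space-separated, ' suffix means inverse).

r f r' g f'

  after r: (1 6 3 2 4)
  after f: (1 2 4)(3 5 6)
  after r': (1 3 5)
  after g: (1 4 3)(2 5)
  after f': (1 4 3)(5 6)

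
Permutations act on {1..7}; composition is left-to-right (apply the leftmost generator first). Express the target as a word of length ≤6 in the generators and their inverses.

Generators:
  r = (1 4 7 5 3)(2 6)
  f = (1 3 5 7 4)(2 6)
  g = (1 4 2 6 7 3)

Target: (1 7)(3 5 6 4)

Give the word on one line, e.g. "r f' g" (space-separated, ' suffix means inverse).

r' f g r'

  after r': (1 3 5 7 4)(2 6)
  after f: (1 5 4 3 7)
  after g: (1 5 2 6 7 4)
  after r': (1 7)(3 5 6 4)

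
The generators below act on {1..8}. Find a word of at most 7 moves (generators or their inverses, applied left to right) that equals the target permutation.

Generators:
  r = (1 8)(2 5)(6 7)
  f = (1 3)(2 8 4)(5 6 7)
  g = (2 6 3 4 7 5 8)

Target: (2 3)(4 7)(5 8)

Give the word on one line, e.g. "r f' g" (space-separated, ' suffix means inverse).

g' f' r f g

  after g': (2 8 5 7 4 3 6)
  after f': (1 3 5 6 4)(7 8)
  after r: (1 3 2 5 7)(4 8 6)
  after f: (2 6)(3 8 7)
  after g: (2 3)(4 7)(5 8)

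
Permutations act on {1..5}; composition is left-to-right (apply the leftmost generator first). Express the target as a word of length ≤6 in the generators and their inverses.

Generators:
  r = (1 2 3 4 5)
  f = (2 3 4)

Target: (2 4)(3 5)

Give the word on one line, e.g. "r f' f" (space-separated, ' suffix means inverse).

  after r': (1 5 4 3 2)
  after f': (1 5 3 4 2)
  after r: (3 5 4)
  after f: (2 3 5)
  after f: (2 4)(3 5)

r' f' r f f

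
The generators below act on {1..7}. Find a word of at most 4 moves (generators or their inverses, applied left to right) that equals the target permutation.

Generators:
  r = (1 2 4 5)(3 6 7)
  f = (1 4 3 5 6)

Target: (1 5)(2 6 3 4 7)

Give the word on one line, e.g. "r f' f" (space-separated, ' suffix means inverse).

r f r' r'

  after r: (1 2 4 5)(3 6 7)
  after f: (1 2 3)(4 6 7 5)
  after r': (2 7 4 3 5)
  after r': (1 5)(2 6 3 4 7)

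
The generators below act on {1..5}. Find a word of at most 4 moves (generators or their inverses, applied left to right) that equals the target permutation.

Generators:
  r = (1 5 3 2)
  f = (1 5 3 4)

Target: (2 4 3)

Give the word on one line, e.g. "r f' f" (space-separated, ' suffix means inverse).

r f'

  after r: (1 5 3 2)
  after f': (2 4 3)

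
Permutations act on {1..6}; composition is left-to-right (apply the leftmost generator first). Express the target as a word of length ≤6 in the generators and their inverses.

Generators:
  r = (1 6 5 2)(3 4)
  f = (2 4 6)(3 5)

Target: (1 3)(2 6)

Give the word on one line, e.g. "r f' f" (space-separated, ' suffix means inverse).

r f r' f'

  after r: (1 6 5 2)(3 4)
  after f: (1 2)(3 6)(4 5)
  after r': (1 5 3)(4 6)
  after f': (1 3)(2 6)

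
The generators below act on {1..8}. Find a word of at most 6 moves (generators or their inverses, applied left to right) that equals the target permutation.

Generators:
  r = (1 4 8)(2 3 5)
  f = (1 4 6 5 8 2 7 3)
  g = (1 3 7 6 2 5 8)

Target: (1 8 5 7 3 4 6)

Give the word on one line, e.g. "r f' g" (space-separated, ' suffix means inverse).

r' g' f' f' r

  after r': (1 8 4)(2 5 3)
  after g': (1 5)(3 6 7)(4 8)
  after f': (1 6 2 8)(3 4 5)
  after f': (1 4 6 8 3)(2 5 7)
  after r: (1 8 5 7 3 4 6)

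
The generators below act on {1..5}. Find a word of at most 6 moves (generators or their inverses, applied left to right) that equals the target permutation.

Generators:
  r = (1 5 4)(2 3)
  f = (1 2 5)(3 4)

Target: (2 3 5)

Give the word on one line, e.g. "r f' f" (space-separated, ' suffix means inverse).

  after f: (1 2 5)(3 4)
  after r': (1 3 5 4 2)
  after f: (1 4 5 3)
  after r: (2 3 5)

f r' f r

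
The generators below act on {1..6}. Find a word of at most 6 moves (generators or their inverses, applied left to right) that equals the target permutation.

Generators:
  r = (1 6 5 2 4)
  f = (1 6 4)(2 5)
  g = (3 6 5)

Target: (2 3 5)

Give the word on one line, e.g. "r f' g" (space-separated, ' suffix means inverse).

  after r: (1 6 5 2 4)
  after f': (2 6)
  after g': (2 3 5 6)
  after f: (1 6 5 4)(2 3)
  after r': (2 3 5)

r f' g' f r'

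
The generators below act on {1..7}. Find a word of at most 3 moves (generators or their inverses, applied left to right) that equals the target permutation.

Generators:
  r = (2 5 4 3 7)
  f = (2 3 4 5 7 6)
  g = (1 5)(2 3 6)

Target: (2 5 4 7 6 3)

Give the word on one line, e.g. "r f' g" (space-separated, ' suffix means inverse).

  after r: (2 5 4 3 7)
  after f': (2 4)(3 5)(6 7)
  after r': (2 5 4 7 6 3)

r f' r'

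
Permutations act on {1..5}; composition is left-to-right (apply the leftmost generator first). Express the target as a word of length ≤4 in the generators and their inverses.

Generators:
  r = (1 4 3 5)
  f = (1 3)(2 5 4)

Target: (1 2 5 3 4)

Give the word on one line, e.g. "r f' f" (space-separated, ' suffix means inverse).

  after r: (1 4 3 5)
  after f: (1 2 5 3 4)

r f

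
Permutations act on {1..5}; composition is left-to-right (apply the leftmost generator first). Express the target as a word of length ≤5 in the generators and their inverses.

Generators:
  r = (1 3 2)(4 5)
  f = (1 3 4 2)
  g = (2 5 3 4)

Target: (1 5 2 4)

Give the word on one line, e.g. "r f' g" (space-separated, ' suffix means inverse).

  after r': (1 2 3)(4 5)
  after f': (1 4 5 3 2)
  after g': (1 3 4 2)
  after r: (1 2 3 5 4)
  after g: (1 5 2 4)

r' f' g' r g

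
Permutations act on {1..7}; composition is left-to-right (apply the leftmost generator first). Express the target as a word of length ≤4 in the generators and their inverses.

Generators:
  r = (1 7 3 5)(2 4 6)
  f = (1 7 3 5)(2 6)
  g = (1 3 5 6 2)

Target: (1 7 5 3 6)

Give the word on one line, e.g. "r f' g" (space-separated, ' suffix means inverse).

f g

  after f: (1 7 3 5)(2 6)
  after g: (1 7 5 3 6)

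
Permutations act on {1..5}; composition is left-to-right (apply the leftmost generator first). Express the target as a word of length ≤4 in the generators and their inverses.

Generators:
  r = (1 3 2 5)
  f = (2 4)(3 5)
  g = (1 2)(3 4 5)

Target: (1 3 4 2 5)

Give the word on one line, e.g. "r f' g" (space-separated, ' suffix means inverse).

r' r' g' r

  after r': (1 5 2 3)
  after r': (1 2)(3 5)
  after g': (3 4)
  after r: (1 3 4 2 5)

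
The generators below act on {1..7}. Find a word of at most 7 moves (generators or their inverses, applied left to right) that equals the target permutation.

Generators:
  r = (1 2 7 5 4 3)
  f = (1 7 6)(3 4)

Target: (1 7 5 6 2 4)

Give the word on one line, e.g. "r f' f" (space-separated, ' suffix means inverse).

  after r: (1 2 7 5 4 3)
  after r: (1 7 4)(2 5 3)
  after r: (1 5)(2 4)(3 7)
  after f': (1 5 6 7 4 2 3)
  after r': (1 7 5 6 2 4)

r r r f' r'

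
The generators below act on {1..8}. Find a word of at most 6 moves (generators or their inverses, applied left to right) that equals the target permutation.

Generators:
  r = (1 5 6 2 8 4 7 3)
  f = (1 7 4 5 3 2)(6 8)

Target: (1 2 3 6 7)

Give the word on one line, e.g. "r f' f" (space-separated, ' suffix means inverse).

f' r' f' r'

  after f': (1 2 3 5 4 7)(6 8)
  after r': (1 6 2 7 3)(5 8)
  after f': (1 8 4 7 5 6 3 2)
  after r': (1 2 3 6 7)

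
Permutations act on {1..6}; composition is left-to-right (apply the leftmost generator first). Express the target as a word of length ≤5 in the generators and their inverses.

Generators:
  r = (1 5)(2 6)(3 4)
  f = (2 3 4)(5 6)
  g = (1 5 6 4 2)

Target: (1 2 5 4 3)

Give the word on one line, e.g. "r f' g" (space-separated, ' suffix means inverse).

  after f: (2 3 4)(5 6)
  after g': (1 2 3 6)
  after f': (1 4 3 5 6)
  after r': (1 3)(2 6 5)
  after f': (1 2 5 4 3)

f g' f' r' f'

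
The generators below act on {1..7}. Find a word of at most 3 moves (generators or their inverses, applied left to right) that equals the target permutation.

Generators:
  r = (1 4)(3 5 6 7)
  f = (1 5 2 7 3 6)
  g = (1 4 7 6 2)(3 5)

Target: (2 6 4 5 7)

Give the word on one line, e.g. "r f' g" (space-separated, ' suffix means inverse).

  after f: (1 5 2 7 3 6)
  after r: (1 6 4)(2 3 7 5)
  after f: (2 6 4 5 7)

f r f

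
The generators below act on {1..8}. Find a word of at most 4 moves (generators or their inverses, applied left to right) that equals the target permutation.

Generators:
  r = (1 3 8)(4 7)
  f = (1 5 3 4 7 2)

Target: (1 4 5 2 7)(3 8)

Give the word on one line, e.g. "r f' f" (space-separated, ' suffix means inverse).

f' f' r'

  after f': (1 2 7 4 3 5)
  after f': (1 7 3)(2 4 5)
  after r': (1 4 5 2 7)(3 8)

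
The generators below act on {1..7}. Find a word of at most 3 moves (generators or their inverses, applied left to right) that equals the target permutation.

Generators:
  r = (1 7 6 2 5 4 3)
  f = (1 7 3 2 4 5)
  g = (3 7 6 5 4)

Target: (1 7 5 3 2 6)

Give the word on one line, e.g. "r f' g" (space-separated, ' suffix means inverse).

  after r': (1 3 4 5 2 6 7)
  after f': (1 7 5 3 2 6)

r' f'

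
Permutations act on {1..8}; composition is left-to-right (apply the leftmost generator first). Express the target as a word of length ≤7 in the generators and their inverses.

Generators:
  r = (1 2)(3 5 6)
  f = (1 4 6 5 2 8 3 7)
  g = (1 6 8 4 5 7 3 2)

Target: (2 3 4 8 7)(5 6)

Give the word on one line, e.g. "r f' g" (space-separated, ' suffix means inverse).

g f' r' r' f'

  after g: (1 6 8 4 5 7 3 2)
  after f': (1 4 6 2 7 8)(3 5)
  after r': (1 4 5 6)(2 7 8)
  after r': (1 4 3 6 2 7 8)
  after f': (2 3 4 8 7)(5 6)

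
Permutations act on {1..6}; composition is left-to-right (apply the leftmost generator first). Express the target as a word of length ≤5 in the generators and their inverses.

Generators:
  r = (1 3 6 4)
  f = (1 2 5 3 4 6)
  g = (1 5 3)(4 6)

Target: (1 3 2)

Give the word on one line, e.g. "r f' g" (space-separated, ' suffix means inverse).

  after f: (1 2 5 3 4 6)
  after r: (1 2 5 6 3)
  after f: (1 5)(2 3)(4 6)
  after g: (1 3 2)

f r f g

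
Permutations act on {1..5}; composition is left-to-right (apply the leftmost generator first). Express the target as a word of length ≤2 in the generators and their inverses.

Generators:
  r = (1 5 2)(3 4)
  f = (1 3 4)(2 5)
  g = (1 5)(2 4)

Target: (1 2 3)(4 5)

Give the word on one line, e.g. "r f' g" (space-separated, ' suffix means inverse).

g' f'

  after g': (1 5)(2 4)
  after f': (1 2 3)(4 5)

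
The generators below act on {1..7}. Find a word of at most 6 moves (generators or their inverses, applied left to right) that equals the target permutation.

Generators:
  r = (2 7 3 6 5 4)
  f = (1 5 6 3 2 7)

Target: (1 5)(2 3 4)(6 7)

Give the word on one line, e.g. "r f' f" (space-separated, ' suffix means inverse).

  after r: (2 7 3 6 5 4)
  after r: (2 3 5)(4 7 6)
  after r: (2 6)(3 4)(5 7)
  after f: (1 5)(2 3 4)(6 7)

r r r f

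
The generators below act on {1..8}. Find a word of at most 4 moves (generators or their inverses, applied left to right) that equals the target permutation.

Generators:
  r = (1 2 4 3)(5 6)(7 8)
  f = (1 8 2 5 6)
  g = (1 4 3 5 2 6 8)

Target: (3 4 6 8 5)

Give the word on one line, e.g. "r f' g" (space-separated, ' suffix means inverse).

  after g': (1 8 6 2 5 3 4)
  after f': (3 4 6 8 5)

g' f'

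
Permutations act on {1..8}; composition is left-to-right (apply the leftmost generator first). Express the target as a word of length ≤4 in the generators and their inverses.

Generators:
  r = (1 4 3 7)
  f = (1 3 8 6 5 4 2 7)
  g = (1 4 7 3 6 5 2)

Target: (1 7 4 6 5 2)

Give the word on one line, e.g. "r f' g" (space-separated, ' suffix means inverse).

  after r: (1 4 3 7)
  after g: (1 7 4 6 5 2)

r g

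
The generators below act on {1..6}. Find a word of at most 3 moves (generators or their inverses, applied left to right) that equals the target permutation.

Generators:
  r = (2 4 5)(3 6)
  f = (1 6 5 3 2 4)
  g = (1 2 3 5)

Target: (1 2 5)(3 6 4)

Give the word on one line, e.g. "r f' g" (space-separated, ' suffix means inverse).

  after f': (1 4 2 3 5 6)
  after f': (1 2 5)(3 6 4)

f' f'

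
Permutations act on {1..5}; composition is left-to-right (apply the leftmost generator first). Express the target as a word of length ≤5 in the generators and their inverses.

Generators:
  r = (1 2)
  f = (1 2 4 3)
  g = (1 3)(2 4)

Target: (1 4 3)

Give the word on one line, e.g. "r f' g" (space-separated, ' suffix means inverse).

  after r': (1 2)
  after f: (1 4 3)
  after g: (1 2 4)
  after g: (1 4 3)

r' f g g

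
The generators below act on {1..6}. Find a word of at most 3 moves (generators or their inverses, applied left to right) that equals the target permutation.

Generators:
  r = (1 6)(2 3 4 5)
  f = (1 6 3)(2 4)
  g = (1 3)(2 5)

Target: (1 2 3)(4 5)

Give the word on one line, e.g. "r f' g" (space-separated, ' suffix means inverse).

  after f': (1 3 6)(2 4)
  after r': (1 2 3)(4 5)

f' r'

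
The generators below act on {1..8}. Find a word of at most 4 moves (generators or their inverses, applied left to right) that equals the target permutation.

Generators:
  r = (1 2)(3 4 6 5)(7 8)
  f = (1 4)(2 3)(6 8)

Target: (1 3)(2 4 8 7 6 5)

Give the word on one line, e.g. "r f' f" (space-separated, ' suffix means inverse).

r f'

  after r: (1 2)(3 4 6 5)(7 8)
  after f': (1 3)(2 4 8 7 6 5)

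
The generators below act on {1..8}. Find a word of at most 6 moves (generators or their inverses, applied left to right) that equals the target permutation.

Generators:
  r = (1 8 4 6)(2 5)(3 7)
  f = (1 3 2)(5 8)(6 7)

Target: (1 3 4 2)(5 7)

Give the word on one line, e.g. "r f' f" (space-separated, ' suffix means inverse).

f' r' r' f'

  after f': (1 2 3)(5 8)(6 7)
  after r': (1 5)(2 7 4 8)(3 6)
  after r': (1 2 3 4)(5 6 7 8)
  after f': (1 3 4 2)(5 7)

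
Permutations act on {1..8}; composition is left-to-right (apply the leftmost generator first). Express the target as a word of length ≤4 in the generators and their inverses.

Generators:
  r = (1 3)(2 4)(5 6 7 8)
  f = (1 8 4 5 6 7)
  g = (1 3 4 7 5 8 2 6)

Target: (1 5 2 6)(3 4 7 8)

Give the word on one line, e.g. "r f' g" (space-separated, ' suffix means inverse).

  after f': (1 7 6 5 4 8)
  after r: (1 8 3)(2 4 5)
  after f: (1 4 6 7)(2 5)(3 8)
  after f: (1 5 2 6)(3 4 7 8)

f' r f f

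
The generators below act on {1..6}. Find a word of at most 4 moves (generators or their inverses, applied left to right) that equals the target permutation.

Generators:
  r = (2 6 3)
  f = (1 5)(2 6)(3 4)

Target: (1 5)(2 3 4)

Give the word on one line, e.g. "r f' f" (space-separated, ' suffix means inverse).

  after f': (1 5)(2 6)(3 4)
  after r: (1 5)(2 3 4)

f' r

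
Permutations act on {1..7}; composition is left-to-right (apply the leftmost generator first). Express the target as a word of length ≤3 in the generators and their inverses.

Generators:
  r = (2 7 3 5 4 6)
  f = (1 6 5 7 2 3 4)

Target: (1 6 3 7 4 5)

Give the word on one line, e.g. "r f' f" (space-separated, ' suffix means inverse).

r f

  after r: (2 7 3 5 4 6)
  after f: (1 6 3 7 4 5)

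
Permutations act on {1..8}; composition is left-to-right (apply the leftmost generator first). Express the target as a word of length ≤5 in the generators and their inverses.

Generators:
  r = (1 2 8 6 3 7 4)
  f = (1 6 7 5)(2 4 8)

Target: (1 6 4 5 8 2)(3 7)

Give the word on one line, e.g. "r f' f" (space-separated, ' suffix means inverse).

  after f': (1 5 7 6)(2 8 4)
  after r': (1 5 3 6 4)(7 8)
  after f': (1 7 4 5 3)(2 8 6)
  after r': (1 3 4 5 6)
  after r': (1 6 4 5 8 2)(3 7)

f' r' f' r' r'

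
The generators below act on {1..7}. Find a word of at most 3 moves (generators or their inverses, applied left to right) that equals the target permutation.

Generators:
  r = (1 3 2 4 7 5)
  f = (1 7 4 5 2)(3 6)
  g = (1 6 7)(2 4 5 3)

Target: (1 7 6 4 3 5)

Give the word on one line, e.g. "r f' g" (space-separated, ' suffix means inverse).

  after f': (1 2 5 4 7)(3 6)
  after g: (1 4)(2 3 7 6)
  after r: (1 7 6 4 3 5)

f' g r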